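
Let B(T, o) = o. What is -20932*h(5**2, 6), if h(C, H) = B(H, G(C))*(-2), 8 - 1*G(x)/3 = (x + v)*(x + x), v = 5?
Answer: -187383264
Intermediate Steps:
G(x) = 24 - 6*x*(5 + x) (G(x) = 24 - 3*(x + 5)*(x + x) = 24 - 3*(5 + x)*2*x = 24 - 6*x*(5 + x))
h(C, H) = -48 + 12*C**2 + 60*C (h(C, H) = (24 - 30*C - 6*C**2)*(-2) = -48 + 12*C**2 + 60*C)
-20932*h(5**2, 6) = -20932*(-48 + 12*(5**2)**2 + 60*5**2) = -20932*(-48 + 12*25**2 + 60*25) = -20932*(-48 + 12*625 + 1500) = -20932*(-48 + 7500 + 1500) = -20932*8952 = -187383264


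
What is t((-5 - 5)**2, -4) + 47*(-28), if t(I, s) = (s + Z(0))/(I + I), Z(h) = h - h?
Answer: -65801/50 ≈ -1316.0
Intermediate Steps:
Z(h) = 0
t(I, s) = s/(2*I) (t(I, s) = (s + 0)/(I + I) = s/((2*I)) = s*(1/(2*I)) = s/(2*I))
t((-5 - 5)**2, -4) + 47*(-28) = (1/2)*(-4)/(-5 - 5)**2 + 47*(-28) = (1/2)*(-4)/(-10)**2 - 1316 = (1/2)*(-4)/100 - 1316 = (1/2)*(-4)*(1/100) - 1316 = -1/50 - 1316 = -65801/50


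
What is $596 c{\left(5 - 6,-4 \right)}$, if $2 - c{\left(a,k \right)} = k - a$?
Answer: $2980$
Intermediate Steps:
$c{\left(a,k \right)} = 2 + a - k$ ($c{\left(a,k \right)} = 2 - \left(k - a\right) = 2 + \left(a - k\right) = 2 + a - k$)
$596 c{\left(5 - 6,-4 \right)} = 596 \left(2 + \left(5 - 6\right) - -4\right) = 596 \left(2 + \left(5 - 6\right) + 4\right) = 596 \left(2 - 1 + 4\right) = 596 \cdot 5 = 2980$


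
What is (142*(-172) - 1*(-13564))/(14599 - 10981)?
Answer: -1810/603 ≈ -3.0017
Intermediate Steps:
(142*(-172) - 1*(-13564))/(14599 - 10981) = (-24424 + 13564)/3618 = -10860*1/3618 = -1810/603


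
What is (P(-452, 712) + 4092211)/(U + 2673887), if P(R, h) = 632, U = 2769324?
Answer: 4092843/5443211 ≈ 0.75192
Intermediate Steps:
(P(-452, 712) + 4092211)/(U + 2673887) = (632 + 4092211)/(2769324 + 2673887) = 4092843/5443211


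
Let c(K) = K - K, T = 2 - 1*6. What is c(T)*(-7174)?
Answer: 0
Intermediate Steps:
T = -4 (T = 2 - 6 = -4)
c(K) = 0
c(T)*(-7174) = 0*(-7174) = 0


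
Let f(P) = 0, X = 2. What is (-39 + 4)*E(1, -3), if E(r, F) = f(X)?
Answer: 0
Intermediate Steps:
E(r, F) = 0
(-39 + 4)*E(1, -3) = (-39 + 4)*0 = -35*0 = 0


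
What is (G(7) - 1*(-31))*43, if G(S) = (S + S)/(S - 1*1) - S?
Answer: 3397/3 ≈ 1132.3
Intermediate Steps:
G(S) = -S + 2*S/(-1 + S) (G(S) = (2*S)/(S - 1) - S = (2*S)/(-1 + S) - S = 2*S/(-1 + S) - S = -S + 2*S/(-1 + S))
(G(7) - 1*(-31))*43 = (7*(3 - 1*7)/(-1 + 7) - 1*(-31))*43 = (7*(3 - 7)/6 + 31)*43 = (7*(1/6)*(-4) + 31)*43 = (-14/3 + 31)*43 = (79/3)*43 = 3397/3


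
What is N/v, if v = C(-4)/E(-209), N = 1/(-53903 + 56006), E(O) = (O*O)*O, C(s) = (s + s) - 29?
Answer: 9129329/77811 ≈ 117.33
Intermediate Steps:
C(s) = -29 + 2*s (C(s) = 2*s - 29 = -29 + 2*s)
E(O) = O**3 (E(O) = O**2*O = O**3)
N = 1/2103 ≈ 0.00047551
v = 37/9129329 (v = (-29 + 2*(-4))/((-209)**3) = (-29 - 8)/(-9129329) = -37*(-1/9129329) = 37/9129329 ≈ 4.0529e-6)
N/v = 1/(2103*(37/9129329)) = (1/2103)*(9129329/37) = 9129329/77811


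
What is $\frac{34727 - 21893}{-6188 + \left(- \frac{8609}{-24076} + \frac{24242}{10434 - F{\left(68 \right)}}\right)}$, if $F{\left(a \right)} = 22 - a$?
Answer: $- \frac{404778713040}{195082563191} \approx -2.0749$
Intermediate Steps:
$\frac{34727 - 21893}{-6188 + \left(- \frac{8609}{-24076} + \frac{24242}{10434 - F{\left(68 \right)}}\right)} = \frac{34727 - 21893}{-6188 - \left(- \frac{8609}{24076} - \frac{24242}{10434 - \left(22 - 68\right)}\right)} = \frac{12834}{-6188 - \left(- \frac{8609}{24076} - \frac{24242}{10434 - \left(22 - 68\right)}\right)} = \frac{12834}{-6188 + \left(\frac{8609}{24076} + \frac{24242}{10434 - -46}\right)} = \frac{12834}{-6188 + \left(\frac{8609}{24076} + \frac{24242}{10434 + 46}\right)} = \frac{12834}{-6188 + \left(\frac{8609}{24076} + \frac{24242}{10480}\right)} = \frac{12834}{-6188 + \left(\frac{8609}{24076} + 24242 \cdot \frac{1}{10480}\right)} = \frac{12834}{-6188 + \left(\frac{8609}{24076} + \frac{12121}{5240}\right)} = \frac{12834}{-6188 + \frac{84234089}{31539560}} = \frac{12834}{- \frac{195082563191}{31539560}} = 12834 \left(- \frac{31539560}{195082563191}\right) = - \frac{404778713040}{195082563191}$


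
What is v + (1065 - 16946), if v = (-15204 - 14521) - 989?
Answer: -46595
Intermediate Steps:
v = -30714 (v = -29725 - 989 = -30714)
v + (1065 - 16946) = -30714 + (1065 - 16946) = -30714 - 15881 = -46595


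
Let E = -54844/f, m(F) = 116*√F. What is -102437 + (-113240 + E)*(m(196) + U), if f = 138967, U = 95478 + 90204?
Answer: -2947588430595323/138967 ≈ -2.1211e+10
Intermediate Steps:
U = 185682
E = -54844/138967 ≈ -0.39465
-102437 + (-113240 + E)*(m(196) + U) = -102437 + (-113240 - 54844/138967)*(116*√196 + 185682) = -102437 - 15736677924*(116*14 + 185682)/138967 = -102437 - 15736677924*(1624 + 185682)/138967 = -102437 - 15736677924/138967*187306 = -102437 - 2947574195232744/138967 = -2947588430595323/138967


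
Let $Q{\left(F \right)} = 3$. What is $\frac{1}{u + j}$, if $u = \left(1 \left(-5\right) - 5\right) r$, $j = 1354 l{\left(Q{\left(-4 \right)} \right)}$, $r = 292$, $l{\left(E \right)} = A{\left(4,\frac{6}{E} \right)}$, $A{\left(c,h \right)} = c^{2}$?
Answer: $\frac{1}{18744} \approx 5.335 \cdot 10^{-5}$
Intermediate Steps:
$l{\left(E \right)} = 16$ ($l{\left(E \right)} = 4^{2} = 16$)
$j = 21664$ ($j = 1354 \cdot 16 = 21664$)
$u = -2920$ ($u = \left(1 \left(-5\right) - 5\right) 292 = \left(-5 - 5\right) 292 = \left(-10\right) 292 = -2920$)
$\frac{1}{u + j} = \frac{1}{-2920 + 21664} = \frac{1}{18744}$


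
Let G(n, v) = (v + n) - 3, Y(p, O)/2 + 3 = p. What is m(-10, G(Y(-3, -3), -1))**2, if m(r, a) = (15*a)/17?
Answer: 57600/289 ≈ 199.31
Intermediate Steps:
Y(p, O) = -6 + 2*p
G(n, v) = -3 + n + v (G(n, v) = (n + v) - 3 = -3 + n + v)
m(r, a) = 15*a/17 (m(r, a) = (15*a)*(1/17) = 15*a/17)
m(-10, G(Y(-3, -3), -1))**2 = (15*(-3 + (-6 + 2*(-3)) - 1)/17)**2 = (15*(-3 + (-6 - 6) - 1)/17)**2 = (15*(-3 - 12 - 1)/17)**2 = ((15/17)*(-16))**2 = (-240/17)**2 = 57600/289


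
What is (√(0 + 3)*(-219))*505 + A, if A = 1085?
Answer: 1085 - 110595*√3 ≈ -1.9047e+5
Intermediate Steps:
(√(0 + 3)*(-219))*505 + A = (√(0 + 3)*(-219))*505 + 1085 = (√3*(-219))*505 + 1085 = -219*√3*505 + 1085 = -110595*√3 + 1085 = 1085 - 110595*√3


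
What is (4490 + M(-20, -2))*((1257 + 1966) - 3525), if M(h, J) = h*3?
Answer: -1337860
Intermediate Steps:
M(h, J) = 3*h
(4490 + M(-20, -2))*((1257 + 1966) - 3525) = (4490 + 3*(-20))*((1257 + 1966) - 3525) = (4490 - 60)*(3223 - 3525) = 4430*(-302) = -1337860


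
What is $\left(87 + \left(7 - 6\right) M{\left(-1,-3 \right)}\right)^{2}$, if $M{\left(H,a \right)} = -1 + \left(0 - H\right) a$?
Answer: $6889$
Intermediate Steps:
$M{\left(H,a \right)} = -1 - H a$ ($M{\left(H,a \right)} = -1 + - H a = -1 - H a$)
$\left(87 + \left(7 - 6\right) M{\left(-1,-3 \right)}\right)^{2} = \left(87 + \left(7 - 6\right) \left(-1 - \left(-1\right) \left(-3\right)\right)\right)^{2} = \left(87 + 1 \left(-1 - 3\right)\right)^{2} = \left(87 + 1 \left(-4\right)\right)^{2} = \left(87 - 4\right)^{2} = 83^{2} = 6889$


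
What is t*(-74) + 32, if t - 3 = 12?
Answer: -1078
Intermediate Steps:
t = 15 (t = 3 + 12 = 15)
t*(-74) + 32 = 15*(-74) + 32 = -1110 + 32 = -1078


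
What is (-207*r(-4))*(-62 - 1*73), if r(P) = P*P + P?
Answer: 335340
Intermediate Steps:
r(P) = P + P² (r(P) = P² + P = P + P²)
(-207*r(-4))*(-62 - 1*73) = (-(-828)*(1 - 4))*(-62 - 1*73) = (-(-828)*(-3))*(-62 - 73) = -207*12*(-135) = -2484*(-135) = 335340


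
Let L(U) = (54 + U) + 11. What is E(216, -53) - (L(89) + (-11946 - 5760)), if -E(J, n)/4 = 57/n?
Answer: 930484/53 ≈ 17556.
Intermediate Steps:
L(U) = 65 + U
E(J, n) = -228/n
E(216, -53) - (L(89) + (-11946 - 5760)) = -228/(-53) - ((65 + 89) + (-11946 - 5760)) = -228*(-1/53) - (154 - 17706) = 228/53 - 1*(-17552) = 228/53 + 17552 = 930484/53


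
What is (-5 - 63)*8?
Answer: -544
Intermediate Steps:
(-5 - 63)*8 = -68*8 = -544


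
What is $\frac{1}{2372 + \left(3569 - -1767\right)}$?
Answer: $\frac{1}{7708} \approx 0.00012974$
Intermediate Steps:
$\frac{1}{2372 + \left(3569 - -1767\right)} = \frac{1}{2372 + \left(3569 + 1767\right)} = \frac{1}{2372 + 5336} = \frac{1}{7708}$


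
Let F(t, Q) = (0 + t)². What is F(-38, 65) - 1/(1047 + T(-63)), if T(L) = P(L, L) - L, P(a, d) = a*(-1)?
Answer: 1693811/1173 ≈ 1444.0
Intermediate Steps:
P(a, d) = -a
F(t, Q) = t²
T(L) = -2*L (T(L) = -L - L = -2*L)
F(-38, 65) - 1/(1047 + T(-63)) = (-38)² - 1/(1047 - 2*(-63)) = 1444 - 1/(1047 + 126) = 1444 - 1/1173 = 1693811/1173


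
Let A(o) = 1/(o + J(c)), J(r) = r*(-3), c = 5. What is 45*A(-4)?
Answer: -45/19 ≈ -2.3684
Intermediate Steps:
J(r) = -3*r
A(o) = 1/(-15 + o) (A(o) = 1/(o - 3*5) = 1/(o - 15) = 1/(-15 + o))
45*A(-4) = 45/(-15 - 4) = 45/(-19) = 45*(-1/19) = -45/19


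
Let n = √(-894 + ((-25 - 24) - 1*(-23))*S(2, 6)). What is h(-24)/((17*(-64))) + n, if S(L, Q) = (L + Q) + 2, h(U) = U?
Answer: 3/136 + I*√1154 ≈ 0.022059 + 33.971*I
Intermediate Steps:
S(L, Q) = 2 + L + Q
n = I*√1154 (n = √(-894 + ((-25 - 24) - 1*(-23))*(2 + 2 + 6)) = √(-894 + (-49 + 23)*10) = √(-894 - 26*10) = √(-894 - 260) = √(-1154) = I*√1154 ≈ 33.971*I)
h(-24)/((17*(-64))) + n = -24/(17*(-64)) + I*√1154 = -24/(-1088) + I*√1154 = -24*(-1/1088) + I*√1154 = 3/136 + I*√1154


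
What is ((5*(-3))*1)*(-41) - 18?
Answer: 597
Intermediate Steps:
((5*(-3))*1)*(-41) - 18 = -15*1*(-41) - 18 = -15*(-41) - 18 = 615 - 18 = 597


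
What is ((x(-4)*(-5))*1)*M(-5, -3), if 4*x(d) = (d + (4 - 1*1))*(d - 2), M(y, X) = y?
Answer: 75/2 ≈ 37.500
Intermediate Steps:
x(d) = (-2 + d)*(3 + d)/4 (x(d) = ((d + (4 - 1*1))*(d - 2))/4 = ((d + (4 - 1))*(-2 + d))/4 = ((d + 3)*(-2 + d))/4 = ((3 + d)*(-2 + d))/4 = ((-2 + d)*(3 + d))/4 = (-2 + d)*(3 + d)/4)
((x(-4)*(-5))*1)*M(-5, -3) = (((-3/2 + (1/4)*(-4) + (1/4)*(-4)**2)*(-5))*1)*(-5) = (((-3/2 - 1 + (1/4)*16)*(-5))*1)*(-5) = (((-3/2 - 1 + 4)*(-5))*1)*(-5) = (((3/2)*(-5))*1)*(-5) = -15/2*1*(-5) = -15/2*(-5) = 75/2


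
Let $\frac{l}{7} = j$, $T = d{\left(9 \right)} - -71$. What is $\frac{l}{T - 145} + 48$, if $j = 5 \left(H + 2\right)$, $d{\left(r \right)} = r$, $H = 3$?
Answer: $\frac{589}{13} \approx 45.308$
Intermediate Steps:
$T = 80$ ($T = 9 - -71 = 9 + 71 = 80$)
$j = 25$ ($j = 5 \left(3 + 2\right) = 5 \cdot 5 = 25$)
$l = 175$ ($l = 7 \cdot 25 = 175$)
$\frac{l}{T - 145} + 48 = \frac{1}{80 - 145} \cdot 175 + 48 = \frac{1}{-65} \cdot 175 + 48 = \left(- \frac{1}{65}\right) 175 + 48 = - \frac{35}{13} + 48 = \frac{589}{13}$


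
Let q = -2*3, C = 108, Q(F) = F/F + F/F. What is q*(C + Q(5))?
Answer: -660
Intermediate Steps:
Q(F) = 2 (Q(F) = 1 + 1 = 2)
q = -6
q*(C + Q(5)) = -6*(108 + 2) = -6*110 = -660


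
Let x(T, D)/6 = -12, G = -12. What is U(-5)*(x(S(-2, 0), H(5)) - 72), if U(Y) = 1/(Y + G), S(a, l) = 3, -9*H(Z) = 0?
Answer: 144/17 ≈ 8.4706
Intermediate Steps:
H(Z) = 0 (H(Z) = -⅑*0 = 0)
x(T, D) = -72 (x(T, D) = 6*(-12) = -72)
U(Y) = 1/(-12 + Y) (U(Y) = 1/(Y - 12) = 1/(-12 + Y))
U(-5)*(x(S(-2, 0), H(5)) - 72) = (-72 - 72)/(-12 - 5) = -144/(-17) = -1/17*(-144) = 144/17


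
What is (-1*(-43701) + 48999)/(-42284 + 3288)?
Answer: -23175/9749 ≈ -2.3772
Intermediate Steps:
(-1*(-43701) + 48999)/(-42284 + 3288) = (43701 + 48999)/(-38996) = 92700*(-1/38996) = -23175/9749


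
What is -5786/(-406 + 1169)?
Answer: -5786/763 ≈ -7.5832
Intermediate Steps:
-5786/(-406 + 1169) = -5786/763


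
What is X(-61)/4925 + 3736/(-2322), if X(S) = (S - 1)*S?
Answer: -4808998/5717925 ≈ -0.84104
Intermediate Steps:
X(S) = S*(-1 + S) (X(S) = (-1 + S)*S = S*(-1 + S))
X(-61)/4925 + 3736/(-2322) = -61*(-1 - 61)/4925 + 3736/(-2322) = -61*(-62)*(1/4925) + 3736*(-1/2322) = 3782*(1/4925) - 1868/1161 = 3782/4925 - 1868/1161 = -4808998/5717925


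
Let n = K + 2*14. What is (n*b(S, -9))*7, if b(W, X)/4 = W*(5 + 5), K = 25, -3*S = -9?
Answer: 44520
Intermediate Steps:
S = 3 (S = -1/3*(-9) = 3)
b(W, X) = 40*W (b(W, X) = 4*(W*(5 + 5)) = 4*(W*10) = 4*(10*W) = 40*W)
n = 53 (n = 25 + 2*14 = 25 + 28 = 53)
(n*b(S, -9))*7 = (53*(40*3))*7 = (53*120)*7 = 6360*7 = 44520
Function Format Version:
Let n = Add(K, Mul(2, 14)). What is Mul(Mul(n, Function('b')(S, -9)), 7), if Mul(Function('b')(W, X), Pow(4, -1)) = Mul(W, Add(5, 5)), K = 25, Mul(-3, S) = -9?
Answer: 44520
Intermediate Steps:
S = 3 (S = Mul(Rational(-1, 3), -9) = 3)
Function('b')(W, X) = Mul(40, W) (Function('b')(W, X) = Mul(4, Mul(W, Add(5, 5))) = Mul(4, Mul(W, 10)) = Mul(4, Mul(10, W)) = Mul(40, W))
n = 53 (n = Add(25, Mul(2, 14)) = Add(25, 28) = 53)
Mul(Mul(n, Function('b')(S, -9)), 7) = Mul(Mul(53, Mul(40, 3)), 7) = Mul(Mul(53, 120), 7) = Mul(6360, 7) = 44520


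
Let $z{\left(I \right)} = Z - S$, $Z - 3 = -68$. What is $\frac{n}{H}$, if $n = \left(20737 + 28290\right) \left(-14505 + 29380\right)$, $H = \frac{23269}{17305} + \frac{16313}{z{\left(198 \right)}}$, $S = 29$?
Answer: $- \frac{169470343941250}{40015597} \approx -4.2351 \cdot 10^{6}$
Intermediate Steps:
$Z = -65$ ($Z = 3 - 68 = -65$)
$z{\left(I \right)} = -94$ ($z{\left(I \right)} = -65 - 29 = -94$)
$H = - \frac{280109179}{1626670}$ ($H = \frac{23269}{17305} + \frac{16313}{-94} = 23269 \cdot \frac{1}{17305} + 16313 \left(- \frac{1}{94}\right) = \frac{23269}{17305} - \frac{16313}{94} = - \frac{280109179}{1626670} \approx -172.2$)
$n = 729276625$ ($n = 49027 \cdot 14875 = 729276625$)
$\frac{n}{H} = \frac{729276625}{- \frac{280109179}{1626670}} = 729276625 \left(- \frac{1626670}{280109179}\right) = - \frac{169470343941250}{40015597}$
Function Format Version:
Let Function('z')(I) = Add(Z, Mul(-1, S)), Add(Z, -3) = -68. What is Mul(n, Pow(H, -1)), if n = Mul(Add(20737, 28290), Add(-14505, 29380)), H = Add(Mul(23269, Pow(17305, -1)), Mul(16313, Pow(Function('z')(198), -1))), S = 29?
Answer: Rational(-169470343941250, 40015597) ≈ -4.2351e+6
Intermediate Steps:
Z = -65 (Z = Add(3, -68) = -65)
Function('z')(I) = -94 (Function('z')(I) = Add(-65, Mul(-1, 29)) = Add(-65, -29) = -94)
H = Rational(-280109179, 1626670) (H = Add(Mul(23269, Pow(17305, -1)), Mul(16313, Pow(-94, -1))) = Add(Mul(23269, Rational(1, 17305)), Mul(16313, Rational(-1, 94))) = Add(Rational(23269, 17305), Rational(-16313, 94)) = Rational(-280109179, 1626670) ≈ -172.20)
n = 729276625 (n = Mul(49027, 14875) = 729276625)
Mul(n, Pow(H, -1)) = Mul(729276625, Pow(Rational(-280109179, 1626670), -1)) = Mul(729276625, Rational(-1626670, 280109179)) = Rational(-169470343941250, 40015597)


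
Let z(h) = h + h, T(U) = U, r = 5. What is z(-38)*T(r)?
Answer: -380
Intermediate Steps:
z(h) = 2*h
z(-38)*T(r) = (2*(-38))*5 = -76*5 = -380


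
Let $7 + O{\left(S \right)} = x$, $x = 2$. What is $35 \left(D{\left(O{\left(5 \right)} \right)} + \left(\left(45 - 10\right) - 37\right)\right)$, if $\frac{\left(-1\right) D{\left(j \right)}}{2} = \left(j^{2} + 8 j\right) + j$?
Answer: $1330$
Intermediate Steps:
$O{\left(S \right)} = -5$ ($O{\left(S \right)} = -7 + 2 = -5$)
$D{\left(j \right)} = - 18 j - 2 j^{2}$ ($D{\left(j \right)} = - 2 \left(\left(j^{2} + 8 j\right) + j\right) = - 2 \left(j^{2} + 9 j\right) = - 18 j - 2 j^{2}$)
$35 \left(D{\left(O{\left(5 \right)} \right)} + \left(\left(45 - 10\right) - 37\right)\right) = 35 \left(\left(-2\right) \left(-5\right) \left(9 - 5\right) + \left(\left(45 - 10\right) - 37\right)\right) = 35 \left(\left(-2\right) \left(-5\right) 4 + \left(35 - 37\right)\right) = 35 \left(40 - 2\right) = 35 \cdot 38 = 1330$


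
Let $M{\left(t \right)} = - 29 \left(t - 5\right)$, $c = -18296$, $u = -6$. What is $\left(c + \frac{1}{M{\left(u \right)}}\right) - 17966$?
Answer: $- \frac{11567577}{319} \approx -36262.0$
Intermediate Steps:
$M{\left(t \right)} = 145 - 29 t$ ($M{\left(t \right)} = - 29 \left(-5 + t\right) = 145 - 29 t$)
$\left(c + \frac{1}{M{\left(u \right)}}\right) - 17966 = \left(-18296 + \frac{1}{145 - -174}\right) - 17966 = \left(-18296 + \frac{1}{145 + 174}\right) - 17966 = \left(-18296 + \frac{1}{319}\right) - 17966 = - \frac{5836423}{319} - 17966 = - \frac{11567577}{319}$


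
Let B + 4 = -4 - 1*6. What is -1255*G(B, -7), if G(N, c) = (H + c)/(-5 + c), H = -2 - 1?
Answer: -6275/6 ≈ -1045.8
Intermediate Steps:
H = -3
B = -14 (B = -4 + (-4 - 1*6) = -4 + (-4 - 6) = -4 - 10 = -14)
G(N, c) = (-3 + c)/(-5 + c)
-1255*G(B, -7) = -1255*(-3 - 7)/(-5 - 7) = -1255*(-10)/(-12) = -(-1255)*(-10)/12 = -1255*5/6 = -6275/6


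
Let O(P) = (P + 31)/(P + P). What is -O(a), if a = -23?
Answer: 4/23 ≈ 0.17391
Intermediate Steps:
O(P) = (31 + P)/(2*P) (O(P) = (31 + P)/((2*P)) = (31 + P)*(1/(2*P)) = (31 + P)/(2*P))
-O(a) = -(31 - 23)/(2*(-23)) = -(-1)*8/(2*23) = -1*(-4/23) = 4/23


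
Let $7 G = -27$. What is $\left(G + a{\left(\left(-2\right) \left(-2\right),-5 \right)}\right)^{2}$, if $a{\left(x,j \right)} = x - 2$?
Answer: $\frac{169}{49} \approx 3.449$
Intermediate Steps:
$G = - \frac{27}{7}$ ($G = \frac{1}{7} \left(-27\right) = - \frac{27}{7} \approx -3.8571$)
$a{\left(x,j \right)} = -2 + x$
$\left(G + a{\left(\left(-2\right) \left(-2\right),-5 \right)}\right)^{2} = \left(- \frac{27}{7} - -2\right)^{2} = \left(- \frac{27}{7} + \left(-2 + 4\right)\right)^{2} = \left(- \frac{27}{7} + 2\right)^{2} = \left(- \frac{13}{7}\right)^{2} = \frac{169}{49}$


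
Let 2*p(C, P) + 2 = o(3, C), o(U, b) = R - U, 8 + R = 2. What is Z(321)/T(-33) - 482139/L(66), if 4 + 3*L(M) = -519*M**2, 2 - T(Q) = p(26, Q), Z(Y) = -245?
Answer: -217216013/6782304 ≈ -32.027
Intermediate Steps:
R = -6 (R = -8 + 2 = -6)
o(U, b) = -6 - U
p(C, P) = -11/2 (p(C, P) = -1 + (-6 - 1*3)/2 = -1 + (-6 - 3)/2 = -1 + (1/2)*(-9) = -1 - 9/2 = -11/2)
T(Q) = 15/2 (T(Q) = 2 - 1*(-11/2) = 2 + 11/2 = 15/2)
L(M) = -4/3 - 173*M**2 (L(M) = -4/3 + (-519*M**2)/3 = -4/3 - 173*M**2)
Z(321)/T(-33) - 482139/L(66) = -245/15/2 - 482139/(-4/3 - 173*66**2) = -245*2/15 - 482139/(-4/3 - 173*4356) = -98/3 - 482139/(-4/3 - 753588) = -98/3 - 482139/(-2260768/3) = -98/3 - 482139*(-3/2260768) = -98/3 + 1446417/2260768 = -217216013/6782304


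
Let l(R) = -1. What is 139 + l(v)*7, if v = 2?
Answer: 132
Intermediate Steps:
139 + l(v)*7 = 139 - 1*7 = 139 - 7 = 132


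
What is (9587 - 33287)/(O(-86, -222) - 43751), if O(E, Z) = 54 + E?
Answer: 23700/43783 ≈ 0.54131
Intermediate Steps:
(9587 - 33287)/(O(-86, -222) - 43751) = (9587 - 33287)/((54 - 86) - 43751) = -23700/(-32 - 43751) = -23700/(-43783) = -23700*(-1/43783) = 23700/43783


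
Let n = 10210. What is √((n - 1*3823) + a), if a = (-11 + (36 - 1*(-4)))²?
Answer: 2*√1807 ≈ 85.018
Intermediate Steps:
a = 841 (a = (-11 + (36 + 4))² = (-11 + 40)² = 29² = 841)
√((n - 1*3823) + a) = √((10210 - 1*3823) + 841) = √((10210 - 3823) + 841) = √(6387 + 841) = √7228 = 2*√1807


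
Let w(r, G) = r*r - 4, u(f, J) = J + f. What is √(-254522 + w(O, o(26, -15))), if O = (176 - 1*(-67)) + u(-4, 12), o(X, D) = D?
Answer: 5*I*√7661 ≈ 437.64*I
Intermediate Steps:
O = 251 (O = (176 - 1*(-67)) + (12 - 4) = (176 + 67) + 8 = 243 + 8 = 251)
w(r, G) = -4 + r² (w(r, G) = r² - 4 = -4 + r²)
√(-254522 + w(O, o(26, -15))) = √(-254522 + (-4 + 251²)) = √(-254522 + (-4 + 63001)) = √(-254522 + 62997) = √(-191525) = 5*I*√7661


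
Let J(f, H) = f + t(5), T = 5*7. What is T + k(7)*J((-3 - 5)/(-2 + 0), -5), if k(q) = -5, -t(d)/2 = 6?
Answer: 75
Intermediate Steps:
t(d) = -12 (t(d) = -2*6 = -12)
T = 35
J(f, H) = -12 + f (J(f, H) = f - 12 = -12 + f)
T + k(7)*J((-3 - 5)/(-2 + 0), -5) = 35 - 5*(-12 + (-3 - 5)/(-2 + 0)) = 35 - 5*(-12 - 8/(-2)) = 35 - 5*(-12 - 8*(-1/2)) = 35 - 5*(-12 + 4) = 35 - 5*(-8) = 35 + 40 = 75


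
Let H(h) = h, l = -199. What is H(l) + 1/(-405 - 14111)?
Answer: -2888685/14516 ≈ -199.00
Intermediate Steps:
H(l) + 1/(-405 - 14111) = -199 + 1/(-405 - 14111) = -199 + 1/(-14516) = -199 - 1/14516 = -2888685/14516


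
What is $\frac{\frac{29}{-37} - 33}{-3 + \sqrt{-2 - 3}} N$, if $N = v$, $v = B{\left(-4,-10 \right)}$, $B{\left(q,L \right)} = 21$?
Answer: $\frac{5625}{37} + \frac{1875 i \sqrt{5}}{37} \approx 152.03 + 113.31 i$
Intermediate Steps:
$v = 21$
$N = 21$
$\frac{\frac{29}{-37} - 33}{-3 + \sqrt{-2 - 3}} N = \frac{\frac{29}{-37} - 33}{-3 + \sqrt{-2 - 3}} \cdot 21 = \frac{29 \left(- \frac{1}{37}\right) - 33}{-3 + \sqrt{-5}} \cdot 21 = \frac{- \frac{29}{37} - 33}{-3 + i \sqrt{5}} \cdot 21 = - \frac{1250}{37 \left(-3 + i \sqrt{5}\right)} 21 = - \frac{26250}{37 \left(-3 + i \sqrt{5}\right)}$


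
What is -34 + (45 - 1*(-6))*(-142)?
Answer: -7276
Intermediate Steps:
-34 + (45 - 1*(-6))*(-142) = -34 + (45 + 6)*(-142) = -34 + 51*(-142) = -34 - 7242 = -7276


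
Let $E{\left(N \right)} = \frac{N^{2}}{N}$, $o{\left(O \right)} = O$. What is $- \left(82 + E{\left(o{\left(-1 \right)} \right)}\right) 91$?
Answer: $-7371$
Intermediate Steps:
$E{\left(N \right)} = N$
$- \left(82 + E{\left(o{\left(-1 \right)} \right)}\right) 91 = - \left(82 - 1\right) 91 = - 81 \cdot 91 = \left(-1\right) 7371 = -7371$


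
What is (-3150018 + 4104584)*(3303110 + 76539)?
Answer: 3226098027334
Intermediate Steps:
(-3150018 + 4104584)*(3303110 + 76539) = 954566*3379649 = 3226098027334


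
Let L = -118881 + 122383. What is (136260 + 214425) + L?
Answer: 354187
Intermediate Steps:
L = 3502
(136260 + 214425) + L = (136260 + 214425) + 3502 = 350685 + 3502 = 354187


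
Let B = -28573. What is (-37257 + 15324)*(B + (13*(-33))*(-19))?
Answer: 447915726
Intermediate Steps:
(-37257 + 15324)*(B + (13*(-33))*(-19)) = (-37257 + 15324)*(-28573 + (13*(-33))*(-19)) = -21933*(-28573 - 429*(-19)) = -21933*(-28573 + 8151) = -21933*(-20422) = 447915726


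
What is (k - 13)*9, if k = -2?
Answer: -135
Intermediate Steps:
(k - 13)*9 = (-2 - 13)*9 = -15*9 = -135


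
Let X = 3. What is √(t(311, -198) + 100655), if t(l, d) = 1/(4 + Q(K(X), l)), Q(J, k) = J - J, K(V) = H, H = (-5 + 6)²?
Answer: √402621/2 ≈ 317.26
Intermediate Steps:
H = 1 (H = 1² = 1)
K(V) = 1
Q(J, k) = 0
t(l, d) = ¼ (t(l, d) = 1/(4 + 0) = 1/4 = ¼)
√(t(311, -198) + 100655) = √(¼ + 100655) = √(402621/4) = √402621/2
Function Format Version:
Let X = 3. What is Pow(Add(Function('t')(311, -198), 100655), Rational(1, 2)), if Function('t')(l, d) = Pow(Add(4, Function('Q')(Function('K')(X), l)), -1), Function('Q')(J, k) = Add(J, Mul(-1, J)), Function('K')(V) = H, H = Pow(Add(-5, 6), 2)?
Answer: Mul(Rational(1, 2), Pow(402621, Rational(1, 2))) ≈ 317.26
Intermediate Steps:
H = 1 (H = Pow(1, 2) = 1)
Function('K')(V) = 1
Function('Q')(J, k) = 0
Function('t')(l, d) = Rational(1, 4) (Function('t')(l, d) = Pow(Add(4, 0), -1) = Pow(4, -1) = Rational(1, 4))
Pow(Add(Function('t')(311, -198), 100655), Rational(1, 2)) = Pow(Add(Rational(1, 4), 100655), Rational(1, 2)) = Pow(Rational(402621, 4), Rational(1, 2)) = Mul(Rational(1, 2), Pow(402621, Rational(1, 2)))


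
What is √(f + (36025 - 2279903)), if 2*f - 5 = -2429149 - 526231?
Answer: I*√14886262/2 ≈ 1929.1*I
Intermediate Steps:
f = -2955375/2 (f = 5/2 + (-2429149 - 526231)/2 = 5/2 + (½)*(-2955380) = 5/2 - 1477690 = -2955375/2 ≈ -1.4777e+6)
√(f + (36025 - 2279903)) = √(-2955375/2 + (36025 - 2279903)) = √(-2955375/2 - 2243878) = √(-7443131/2) = I*√14886262/2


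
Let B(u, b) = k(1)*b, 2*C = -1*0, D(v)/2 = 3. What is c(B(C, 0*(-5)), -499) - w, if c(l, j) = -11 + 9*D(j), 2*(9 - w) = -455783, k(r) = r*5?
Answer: -455715/2 ≈ -2.2786e+5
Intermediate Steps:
D(v) = 6 (D(v) = 2*3 = 6)
k(r) = 5*r
C = 0 (C = (-1*0)/2 = (½)*0 = 0)
B(u, b) = 5*b (B(u, b) = (5*1)*b = 5*b)
w = 455801/2 (w = 9 - ½*(-455783) = 9 + 455783/2 = 455801/2 ≈ 2.2790e+5)
c(l, j) = 43 (c(l, j) = -11 + 9*6 = -11 + 54 = 43)
c(B(C, 0*(-5)), -499) - w = 43 - 1*455801/2 = 43 - 455801/2 = -455715/2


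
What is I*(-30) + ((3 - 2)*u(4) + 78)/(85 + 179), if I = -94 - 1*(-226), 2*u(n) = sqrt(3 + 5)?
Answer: -174227/44 + sqrt(2)/264 ≈ -3959.7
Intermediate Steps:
u(n) = sqrt(2) (u(n) = sqrt(3 + 5)/2 = sqrt(8)/2 = (2*sqrt(2))/2 = sqrt(2))
I = 132 (I = -94 + 226 = 132)
I*(-30) + ((3 - 2)*u(4) + 78)/(85 + 179) = 132*(-30) + ((3 - 2)*sqrt(2) + 78)/(85 + 179) = -3960 + (1*sqrt(2) + 78)/264 = -3960 + (sqrt(2) + 78)*(1/264) = -3960 + (78 + sqrt(2))*(1/264) = -3960 + (13/44 + sqrt(2)/264) = -174227/44 + sqrt(2)/264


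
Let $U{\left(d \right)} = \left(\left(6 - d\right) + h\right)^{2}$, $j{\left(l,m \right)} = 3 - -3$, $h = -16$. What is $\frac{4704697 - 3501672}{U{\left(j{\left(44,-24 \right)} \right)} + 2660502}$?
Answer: $\frac{1203025}{2660758} \approx 0.45214$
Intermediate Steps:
$j{\left(l,m \right)} = 6$ ($j{\left(l,m \right)} = 3 + 3 = 6$)
$U{\left(d \right)} = \left(-10 - d\right)^{2}$ ($U{\left(d \right)} = \left(\left(6 - d\right) - 16\right)^{2} = \left(-10 - d\right)^{2}$)
$\frac{4704697 - 3501672}{U{\left(j{\left(44,-24 \right)} \right)} + 2660502} = \frac{4704697 - 3501672}{\left(10 + 6\right)^{2} + 2660502} = \frac{1203025}{16^{2} + 2660502} = \frac{1203025}{256 + 2660502} = \frac{1203025}{2660758}$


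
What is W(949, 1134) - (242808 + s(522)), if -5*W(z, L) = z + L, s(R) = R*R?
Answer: -2578543/5 ≈ -5.1571e+5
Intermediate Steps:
s(R) = R**2
W(z, L) = -L/5 - z/5 (W(z, L) = -(z + L)/5 = -(L + z)/5 = -L/5 - z/5)
W(949, 1134) - (242808 + s(522)) = (-1/5*1134 - 1/5*949) - (242808 + 522**2) = (-1134/5 - 949/5) - (242808 + 272484) = -2083/5 - 1*515292 = -2083/5 - 515292 = -2578543/5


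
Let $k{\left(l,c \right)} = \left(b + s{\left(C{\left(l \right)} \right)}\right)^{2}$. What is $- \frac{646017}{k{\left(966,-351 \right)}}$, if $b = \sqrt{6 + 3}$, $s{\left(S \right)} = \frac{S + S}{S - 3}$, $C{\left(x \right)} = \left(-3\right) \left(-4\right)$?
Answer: $- \frac{342009}{17} \approx -20118.0$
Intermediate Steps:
$C{\left(x \right)} = 12$
$s{\left(S \right)} = \frac{2 S}{-3 + S}$
$b = 3$ ($b = \sqrt{9} = 3$)
$k{\left(l,c \right)} = \frac{289}{9}$ ($k{\left(l,c \right)} = \left(3 + 2 \cdot 12 \frac{1}{-3 + 12}\right)^{2} = \left(3 + 2 \cdot 12 \cdot \frac{1}{9}\right)^{2} = \left(3 + \frac{8}{3}\right)^{2} = \left(\frac{17}{3}\right)^{2} = \frac{289}{9}$)
$- \frac{646017}{k{\left(966,-351 \right)}} = - \frac{646017}{\frac{289}{9}} = \left(-646017\right) \frac{9}{289} = - \frac{342009}{17}$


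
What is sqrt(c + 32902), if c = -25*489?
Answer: sqrt(20677) ≈ 143.79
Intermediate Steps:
c = -12225
sqrt(c + 32902) = sqrt(-12225 + 32902) = sqrt(20677)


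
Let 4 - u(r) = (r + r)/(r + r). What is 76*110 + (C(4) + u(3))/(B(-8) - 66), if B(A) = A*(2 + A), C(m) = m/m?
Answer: 75238/9 ≈ 8359.8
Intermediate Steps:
C(m) = 1
u(r) = 3 (u(r) = 4 - (r + r)/(r + r) = 4 - 2*r/(2*r) = 4 - 2*r*1/(2*r) = 4 - 1*1 = 4 - 1 = 3)
76*110 + (C(4) + u(3))/(B(-8) - 66) = 76*110 + (1 + 3)/(-8*(2 - 8) - 66) = 8360 + 4/(-8*(-6) - 66) = 8360 + 4/(48 - 66) = 8360 + 4/(-18) = 8360 + 4*(-1/18) = 8360 - 2/9 = 75238/9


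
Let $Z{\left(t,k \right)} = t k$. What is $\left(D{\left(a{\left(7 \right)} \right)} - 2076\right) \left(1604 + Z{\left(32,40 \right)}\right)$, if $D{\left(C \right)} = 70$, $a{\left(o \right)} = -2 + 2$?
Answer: $-5785304$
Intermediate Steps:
$a{\left(o \right)} = 0$
$Z{\left(t,k \right)} = k t$
$\left(D{\left(a{\left(7 \right)} \right)} - 2076\right) \left(1604 + Z{\left(32,40 \right)}\right) = \left(70 - 2076\right) \left(1604 + 40 \cdot 32\right) = - 2006 \left(1604 + 1280\right) = \left(-2006\right) 2884 = -5785304$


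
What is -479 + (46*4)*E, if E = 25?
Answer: 4121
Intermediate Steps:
-479 + (46*4)*E = -479 + (46*4)*25 = -479 + 184*25 = -479 + 4600 = 4121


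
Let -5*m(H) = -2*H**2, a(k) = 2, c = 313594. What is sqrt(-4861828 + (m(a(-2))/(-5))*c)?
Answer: 6*I*sqrt(3445957)/5 ≈ 2227.6*I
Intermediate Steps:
m(H) = 2*H**2/5 (m(H) = -(-2)*H**2/5 = 2*H**2/5)
sqrt(-4861828 + (m(a(-2))/(-5))*c) = sqrt(-4861828 + (((2/5)*2**2)/(-5))*313594) = sqrt(-4861828 + (((2/5)*4)*(-1/5))*313594) = sqrt(-4861828 + ((8/5)*(-1/5))*313594) = sqrt(-4861828 - 8/25*313594) = sqrt(-4861828 - 2508752/25) = sqrt(-124054452/25) = 6*I*sqrt(3445957)/5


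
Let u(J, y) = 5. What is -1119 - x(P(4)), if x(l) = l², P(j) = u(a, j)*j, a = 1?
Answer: -1519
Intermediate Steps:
P(j) = 5*j
-1119 - x(P(4)) = -1119 - (5*4)² = -1119 - 1*20² = -1119 - 1*400 = -1119 - 400 = -1519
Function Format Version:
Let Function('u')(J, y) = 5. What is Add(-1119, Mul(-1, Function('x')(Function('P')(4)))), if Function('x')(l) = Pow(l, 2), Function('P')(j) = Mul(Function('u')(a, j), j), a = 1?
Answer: -1519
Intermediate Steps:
Function('P')(j) = Mul(5, j)
Add(-1119, Mul(-1, Function('x')(Function('P')(4)))) = Add(-1119, Mul(-1, Pow(Mul(5, 4), 2))) = Add(-1119, Mul(-1, Pow(20, 2))) = Add(-1119, Mul(-1, 400)) = Add(-1119, -400) = -1519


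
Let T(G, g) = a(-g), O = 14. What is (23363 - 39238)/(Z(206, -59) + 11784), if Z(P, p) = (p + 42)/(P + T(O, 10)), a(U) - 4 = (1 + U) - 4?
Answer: -3127375/2321431 ≈ -1.3472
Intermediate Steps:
a(U) = 1 + U (a(U) = 4 + ((1 + U) - 4) = 4 + (-3 + U) = 1 + U)
T(G, g) = 1 - g
Z(P, p) = (42 + p)/(-9 + P) (Z(P, p) = (p + 42)/(P + (1 - 1*10)) = (42 + p)/(P + (1 - 10)) = (42 + p)/(P - 9) = (42 + p)/(-9 + P))
(23363 - 39238)/(Z(206, -59) + 11784) = (23363 - 39238)/((42 - 59)/(-9 + 206) + 11784) = -15875/(-17/197 + 11784) = -15875/2321431/197 = -15875*197/2321431 = -3127375/2321431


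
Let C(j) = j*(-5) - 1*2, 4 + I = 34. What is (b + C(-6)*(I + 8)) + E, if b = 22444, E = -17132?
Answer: 6376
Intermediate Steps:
I = 30 (I = -4 + 34 = 30)
C(j) = -2 - 5*j (C(j) = -5*j - 2 = -2 - 5*j)
(b + C(-6)*(I + 8)) + E = (22444 + (-2 - 5*(-6))*(30 + 8)) - 17132 = (22444 + (-2 + 30)*38) - 17132 = (22444 + 28*38) - 17132 = (22444 + 1064) - 17132 = 23508 - 17132 = 6376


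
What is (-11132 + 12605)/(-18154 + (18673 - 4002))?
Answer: -491/1161 ≈ -0.42291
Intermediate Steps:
(-11132 + 12605)/(-18154 + (18673 - 4002)) = 1473/(-18154 + 14671) = 1473/(-3483) = 1473*(-1/3483) = -491/1161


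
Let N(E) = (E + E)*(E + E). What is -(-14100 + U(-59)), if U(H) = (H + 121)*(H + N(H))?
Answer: -845530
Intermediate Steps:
N(E) = 4*E**2 (N(E) = (2*E)*(2*E) = 4*E**2)
U(H) = (121 + H)*(H + 4*H**2) (U(H) = (H + 121)*(H + 4*H**2) = (121 + H)*(H + 4*H**2))
-(-14100 + U(-59)) = -(-14100 - 59*(121 + 4*(-59)**2 + 485*(-59))) = -(-14100 - 59*(121 + 4*3481 - 28615)) = -(-14100 - 59*(121 + 13924 - 28615)) = -(-14100 - 59*(-14570)) = -(-14100 + 859630) = -1*845530 = -845530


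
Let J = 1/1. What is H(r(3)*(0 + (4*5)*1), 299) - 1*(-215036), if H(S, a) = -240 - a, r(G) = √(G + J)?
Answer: 214497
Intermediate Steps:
J = 1
r(G) = √(1 + G) (r(G) = √(G + 1) = √(1 + G))
H(r(3)*(0 + (4*5)*1), 299) - 1*(-215036) = (-240 - 1*299) - 1*(-215036) = (-240 - 299) + 215036 = -539 + 215036 = 214497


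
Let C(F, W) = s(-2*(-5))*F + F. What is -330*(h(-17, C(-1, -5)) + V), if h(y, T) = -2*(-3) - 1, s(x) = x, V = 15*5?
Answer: -26400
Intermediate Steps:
V = 75
C(F, W) = 11*F (C(F, W) = (-2*(-5))*F + F = 10*F + F = 11*F)
h(y, T) = 5 (h(y, T) = 6 - 1 = 5)
-330*(h(-17, C(-1, -5)) + V) = -330*(5 + 75) = -330*80 = -26400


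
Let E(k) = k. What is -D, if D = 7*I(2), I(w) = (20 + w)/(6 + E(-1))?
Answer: -154/5 ≈ -30.800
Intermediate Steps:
I(w) = 4 + w/5 (I(w) = (20 + w)/(6 - 1) = (20 + w)/5 = (20 + w)*(⅕) = 4 + w/5)
D = 154/5 (D = 7*(4 + (⅕)*2) = 7*(4 + ⅖) = 7*(22/5) = 154/5 ≈ 30.800)
-D = -1*154/5 = -154/5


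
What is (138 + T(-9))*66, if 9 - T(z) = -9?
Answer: 10296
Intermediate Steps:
T(z) = 18 (T(z) = 9 - 1*(-9) = 9 + 9 = 18)
(138 + T(-9))*66 = (138 + 18)*66 = 156*66 = 10296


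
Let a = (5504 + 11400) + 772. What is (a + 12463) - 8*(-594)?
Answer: 34891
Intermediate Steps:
a = 17676 (a = 16904 + 772 = 17676)
(a + 12463) - 8*(-594) = (17676 + 12463) - 8*(-594) = 30139 + 4752 = 34891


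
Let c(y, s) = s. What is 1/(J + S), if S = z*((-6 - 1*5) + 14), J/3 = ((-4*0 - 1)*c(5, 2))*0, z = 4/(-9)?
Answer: -¾ ≈ -0.75000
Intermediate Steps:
z = -4/9 (z = 4*(-⅑) = -4/9 ≈ -0.44444)
J = 0 (J = 3*(((-4*0 - 1)*2)*0) = 3*(((0 - 1)*2)*0) = 3*(-1*2*0) = 3*(-2*0) = 3*0 = 0)
S = -4/3 (S = -4*((-6 - 1*5) + 14)/9 = -4*((-6 - 5) + 14)/9 = -4*(-11 + 14)/9 = -4/9*3 = -4/3 ≈ -1.3333)
1/(J + S) = 1/(0 - 4/3) = 1/(-4/3) = -¾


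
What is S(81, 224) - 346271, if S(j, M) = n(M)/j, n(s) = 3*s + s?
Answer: -28047055/81 ≈ -3.4626e+5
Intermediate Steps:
n(s) = 4*s
S(j, M) = 4*M/j (S(j, M) = (4*M)/j = 4*M/j)
S(81, 224) - 346271 = 4*224/81 - 346271 = 4*224*(1/81) - 346271 = 896/81 - 346271 = -28047055/81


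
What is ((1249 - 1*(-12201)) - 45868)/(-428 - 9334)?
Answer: 5403/1627 ≈ 3.3208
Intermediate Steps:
((1249 - 1*(-12201)) - 45868)/(-428 - 9334) = ((1249 + 12201) - 45868)/(-9762) = (13450 - 45868)*(-1/9762) = -32418*(-1/9762) = 5403/1627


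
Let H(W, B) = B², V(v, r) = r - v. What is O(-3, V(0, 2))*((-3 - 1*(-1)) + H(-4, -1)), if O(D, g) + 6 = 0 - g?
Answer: 8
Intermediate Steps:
O(D, g) = -6 - g (O(D, g) = -6 + (0 - g) = -6 - g)
O(-3, V(0, 2))*((-3 - 1*(-1)) + H(-4, -1)) = (-6 - (2 - 1*0))*((-3 - 1*(-1)) + (-1)²) = (-6 - (2 + 0))*((-3 + 1) + 1) = (-6 - 1*2)*(-2 + 1) = (-6 - 2)*(-1) = -8*(-1) = 8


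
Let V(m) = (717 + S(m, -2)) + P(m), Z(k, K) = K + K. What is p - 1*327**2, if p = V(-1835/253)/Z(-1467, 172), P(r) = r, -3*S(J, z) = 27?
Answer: -216420173/2024 ≈ -1.0693e+5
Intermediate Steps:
S(J, z) = -9 (S(J, z) = -1/3*27 = -9)
Z(k, K) = 2*K
V(m) = 708 + m (V(m) = (717 - 9) + m = 708 + m)
p = 4123/2024 (p = (708 - 1835/253)/((2*172)) = (708 - 1835*1/253)/344 = (708 - 1835/253)*(1/344) = (177289/253)*(1/344) = 4123/2024 ≈ 2.0371)
p - 1*327**2 = 4123/2024 - 1*327**2 = 4123/2024 - 1*106929 = 4123/2024 - 106929 = -216420173/2024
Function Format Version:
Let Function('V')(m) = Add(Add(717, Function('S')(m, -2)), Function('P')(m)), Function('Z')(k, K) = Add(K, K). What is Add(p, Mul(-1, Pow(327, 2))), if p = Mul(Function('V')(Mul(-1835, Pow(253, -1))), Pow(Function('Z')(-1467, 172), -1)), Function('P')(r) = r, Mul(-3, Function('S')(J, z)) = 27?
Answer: Rational(-216420173, 2024) ≈ -1.0693e+5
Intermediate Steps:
Function('S')(J, z) = -9 (Function('S')(J, z) = Mul(Rational(-1, 3), 27) = -9)
Function('Z')(k, K) = Mul(2, K)
Function('V')(m) = Add(708, m) (Function('V')(m) = Add(Add(717, -9), m) = Add(708, m))
p = Rational(4123, 2024) (p = Mul(Add(708, Mul(-1835, Pow(253, -1))), Pow(Mul(2, 172), -1)) = Mul(Add(708, Mul(-1835, Rational(1, 253))), Pow(344, -1)) = Mul(Add(708, Rational(-1835, 253)), Rational(1, 344)) = Mul(Rational(177289, 253), Rational(1, 344)) = Rational(4123, 2024) ≈ 2.0371)
Add(p, Mul(-1, Pow(327, 2))) = Add(Rational(4123, 2024), Mul(-1, Pow(327, 2))) = Add(Rational(4123, 2024), Mul(-1, 106929)) = Add(Rational(4123, 2024), -106929) = Rational(-216420173, 2024)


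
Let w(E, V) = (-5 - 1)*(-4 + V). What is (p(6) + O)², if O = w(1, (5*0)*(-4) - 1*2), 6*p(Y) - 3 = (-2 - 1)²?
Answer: 1444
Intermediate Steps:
p(Y) = 2 (p(Y) = ½ + (-2 - 1)²/6 = ½ + (⅙)*(-3)² = ½ + (⅙)*9 = ½ + 3/2 = 2)
w(E, V) = 24 - 6*V (w(E, V) = -6*(-4 + V) = 24 - 6*V)
O = 36 (O = 24 - 6*((5*0)*(-4) - 1*2) = 24 - 6*(0*(-4) - 2) = 24 - 6*(0 - 2) = 24 - 6*(-2) = 24 + 12 = 36)
(p(6) + O)² = (2 + 36)² = 38² = 1444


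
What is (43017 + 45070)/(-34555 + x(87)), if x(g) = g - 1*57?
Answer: -88087/34525 ≈ -2.5514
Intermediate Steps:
x(g) = -57 + g (x(g) = g - 57 = -57 + g)
(43017 + 45070)/(-34555 + x(87)) = (43017 + 45070)/(-34555 + (-57 + 87)) = 88087/(-34555 + 30) = 88087/(-34525) = 88087*(-1/34525) = -88087/34525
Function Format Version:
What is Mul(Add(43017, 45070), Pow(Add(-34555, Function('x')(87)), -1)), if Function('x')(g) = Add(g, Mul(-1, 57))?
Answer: Rational(-88087, 34525) ≈ -2.5514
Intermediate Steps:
Function('x')(g) = Add(-57, g) (Function('x')(g) = Add(g, -57) = Add(-57, g))
Mul(Add(43017, 45070), Pow(Add(-34555, Function('x')(87)), -1)) = Mul(Add(43017, 45070), Pow(Add(-34555, Add(-57, 87)), -1)) = Mul(88087, Pow(Add(-34555, 30), -1)) = Mul(88087, Pow(-34525, -1)) = Mul(88087, Rational(-1, 34525)) = Rational(-88087, 34525)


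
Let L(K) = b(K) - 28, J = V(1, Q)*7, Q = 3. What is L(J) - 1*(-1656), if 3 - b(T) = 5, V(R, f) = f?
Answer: 1626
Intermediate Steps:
b(T) = -2 (b(T) = 3 - 1*5 = 3 - 5 = -2)
J = 21 (J = 3*7 = 21)
L(K) = -30 (L(K) = -2 - 28 = -30)
L(J) - 1*(-1656) = -30 - 1*(-1656) = -30 + 1656 = 1626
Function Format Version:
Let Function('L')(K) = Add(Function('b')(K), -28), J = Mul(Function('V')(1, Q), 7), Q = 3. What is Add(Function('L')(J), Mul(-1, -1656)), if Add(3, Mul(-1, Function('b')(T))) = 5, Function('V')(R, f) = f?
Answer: 1626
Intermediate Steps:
Function('b')(T) = -2 (Function('b')(T) = Add(3, Mul(-1, 5)) = Add(3, -5) = -2)
J = 21 (J = Mul(3, 7) = 21)
Function('L')(K) = -30 (Function('L')(K) = Add(-2, -28) = -30)
Add(Function('L')(J), Mul(-1, -1656)) = Add(-30, Mul(-1, -1656)) = Add(-30, 1656) = 1626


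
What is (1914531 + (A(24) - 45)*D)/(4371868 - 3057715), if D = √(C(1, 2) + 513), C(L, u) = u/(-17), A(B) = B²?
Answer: 638177/438051 + 59*√148223/2482289 ≈ 1.4660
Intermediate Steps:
C(L, u) = -u/17 (C(L, u) = u*(-1/17) = -u/17)
D = √148223/17 (D = √(-1/17*2 + 513) = √(-2/17 + 513) = √(8719/17) = √148223/17 ≈ 22.647)
(1914531 + (A(24) - 45)*D)/(4371868 - 3057715) = (1914531 + (24² - 45)*(√148223/17))/(4371868 - 3057715) = (1914531 + (576 - 45)*(√148223/17))/1314153 = (1914531 + 531*(√148223/17))*(1/1314153) = (1914531 + 531*√148223/17)*(1/1314153) = 638177/438051 + 59*√148223/2482289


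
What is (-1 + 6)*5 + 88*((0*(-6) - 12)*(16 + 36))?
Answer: -54887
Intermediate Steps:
(-1 + 6)*5 + 88*((0*(-6) - 12)*(16 + 36)) = 5*5 + 88*((0 - 12)*52) = 25 + 88*(-12*52) = 25 + 88*(-624) = 25 - 54912 = -54887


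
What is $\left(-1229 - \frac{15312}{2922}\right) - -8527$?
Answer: $\frac{3551574}{487} \approx 7292.8$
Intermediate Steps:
$\left(-1229 - \frac{15312}{2922}\right) - -8527 = \left(-1229 - \frac{2552}{487}\right) + \left(-2246 + 10773\right) = \left(-1229 - \frac{2552}{487}\right) + 8527 = - \frac{601075}{487} + 8527 = \frac{3551574}{487}$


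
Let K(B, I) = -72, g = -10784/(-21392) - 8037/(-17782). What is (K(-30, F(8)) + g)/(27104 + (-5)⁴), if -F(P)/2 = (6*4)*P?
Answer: -1689035911/659244053286 ≈ -0.0025621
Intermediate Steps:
g = 22730537/23774534 (g = -10784*(-1/21392) - 8037*(-1/17782) = 674/1337 + 8037/17782 = 22730537/23774534 ≈ 0.95609)
F(P) = -48*P (F(P) = -2*6*4*P = -48*P)
(K(-30, F(8)) + g)/(27104 + (-5)⁴) = (-72 + 22730537/23774534)/(27104 + (-5)⁴) = -1689035911/(23774534*(27104 + 625)) = -1689035911/23774534/27729 = -1689035911/23774534*1/27729 = -1689035911/659244053286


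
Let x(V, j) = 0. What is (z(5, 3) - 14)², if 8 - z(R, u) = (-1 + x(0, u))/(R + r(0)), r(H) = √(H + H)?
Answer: 841/25 ≈ 33.640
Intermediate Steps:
r(H) = √2*√H (r(H) = √(2*H) = √2*√H)
z(R, u) = 8 + 1/R (z(R, u) = 8 - (-1 + 0)/(R + √2*√0) = 8 - (-1)/(R + √2*0) = 8 - (-1)/(R + 0) = 8 - (-1)/R = 8 + 1/R)
(z(5, 3) - 14)² = ((8 + 1/5) - 14)² = ((8 + ⅕) - 14)² = (41/5 - 14)² = (-29/5)² = 841/25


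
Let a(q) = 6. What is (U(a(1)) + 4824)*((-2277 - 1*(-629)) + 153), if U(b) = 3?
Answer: -7216365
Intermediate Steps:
(U(a(1)) + 4824)*((-2277 - 1*(-629)) + 153) = (3 + 4824)*((-2277 - 1*(-629)) + 153) = 4827*((-2277 + 629) + 153) = 4827*(-1648 + 153) = 4827*(-1495) = -7216365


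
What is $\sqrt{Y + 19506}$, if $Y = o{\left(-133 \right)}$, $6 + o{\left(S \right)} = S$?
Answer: $\sqrt{19367} \approx 139.17$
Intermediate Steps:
$o{\left(S \right)} = -6 + S$
$Y = -139$ ($Y = -6 - 133 = -139$)
$\sqrt{Y + 19506} = \sqrt{-139 + 19506} = \sqrt{19367}$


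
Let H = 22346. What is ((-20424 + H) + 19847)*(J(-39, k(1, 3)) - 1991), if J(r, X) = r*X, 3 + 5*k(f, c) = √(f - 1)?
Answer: -214163422/5 ≈ -4.2833e+7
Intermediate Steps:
k(f, c) = -⅗ + √(-1 + f)/5 (k(f, c) = -⅗ + √(f - 1)/5 = -⅗ + √(-1 + f)/5)
J(r, X) = X*r
((-20424 + H) + 19847)*(J(-39, k(1, 3)) - 1991) = ((-20424 + 22346) + 19847)*((-⅗ + √(-1 + 1)/5)*(-39) - 1991) = (1922 + 19847)*((-⅗ + √0/5)*(-39) - 1991) = 21769*((-⅗ + (⅕)*0)*(-39) - 1991) = 21769*((-⅗ + 0)*(-39) - 1991) = 21769*(-⅗*(-39) - 1991) = 21769*(117/5 - 1991) = 21769*(-9838/5) = -214163422/5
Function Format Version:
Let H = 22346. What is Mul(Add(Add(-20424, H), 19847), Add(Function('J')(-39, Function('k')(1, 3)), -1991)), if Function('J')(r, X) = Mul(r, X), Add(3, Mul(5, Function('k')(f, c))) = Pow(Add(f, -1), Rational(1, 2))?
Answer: Rational(-214163422, 5) ≈ -4.2833e+7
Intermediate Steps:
Function('k')(f, c) = Add(Rational(-3, 5), Mul(Rational(1, 5), Pow(Add(-1, f), Rational(1, 2)))) (Function('k')(f, c) = Add(Rational(-3, 5), Mul(Rational(1, 5), Pow(Add(f, -1), Rational(1, 2)))) = Add(Rational(-3, 5), Mul(Rational(1, 5), Pow(Add(-1, f), Rational(1, 2)))))
Function('J')(r, X) = Mul(X, r)
Mul(Add(Add(-20424, H), 19847), Add(Function('J')(-39, Function('k')(1, 3)), -1991)) = Mul(Add(Add(-20424, 22346), 19847), Add(Mul(Add(Rational(-3, 5), Mul(Rational(1, 5), Pow(Add(-1, 1), Rational(1, 2)))), -39), -1991)) = Mul(Add(1922, 19847), Add(Mul(Add(Rational(-3, 5), Mul(Rational(1, 5), Pow(0, Rational(1, 2)))), -39), -1991)) = Mul(21769, Add(Mul(Add(Rational(-3, 5), Mul(Rational(1, 5), 0)), -39), -1991)) = Mul(21769, Add(Mul(Add(Rational(-3, 5), 0), -39), -1991)) = Mul(21769, Add(Mul(Rational(-3, 5), -39), -1991)) = Mul(21769, Add(Rational(117, 5), -1991)) = Mul(21769, Rational(-9838, 5)) = Rational(-214163422, 5)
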